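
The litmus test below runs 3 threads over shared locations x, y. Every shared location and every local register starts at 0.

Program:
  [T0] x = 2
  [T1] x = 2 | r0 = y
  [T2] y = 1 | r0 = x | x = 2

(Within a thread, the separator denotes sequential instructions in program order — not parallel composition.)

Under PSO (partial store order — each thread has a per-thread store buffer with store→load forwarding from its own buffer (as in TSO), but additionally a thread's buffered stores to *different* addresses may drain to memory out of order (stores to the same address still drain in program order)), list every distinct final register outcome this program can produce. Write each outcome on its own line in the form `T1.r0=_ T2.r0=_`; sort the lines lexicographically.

outcome vector order: (T1.r0,T2.r0)
|PSO outcomes| = 4

T1.r0=0 T2.r0=0
T1.r0=0 T2.r0=2
T1.r0=1 T2.r0=0
T1.r0=1 T2.r0=2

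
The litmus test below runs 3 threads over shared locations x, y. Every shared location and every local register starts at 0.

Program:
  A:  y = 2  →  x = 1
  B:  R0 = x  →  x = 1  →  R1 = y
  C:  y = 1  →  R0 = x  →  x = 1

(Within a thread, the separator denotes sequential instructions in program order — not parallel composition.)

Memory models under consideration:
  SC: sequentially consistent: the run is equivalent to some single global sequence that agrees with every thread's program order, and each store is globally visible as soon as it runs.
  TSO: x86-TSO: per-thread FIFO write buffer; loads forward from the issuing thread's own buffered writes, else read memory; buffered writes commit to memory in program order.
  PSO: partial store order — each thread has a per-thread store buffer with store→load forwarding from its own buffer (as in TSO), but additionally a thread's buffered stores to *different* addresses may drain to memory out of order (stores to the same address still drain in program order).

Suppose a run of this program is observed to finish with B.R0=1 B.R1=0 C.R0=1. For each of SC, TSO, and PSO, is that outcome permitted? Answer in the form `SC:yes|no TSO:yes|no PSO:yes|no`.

outcome vector order: (B.R0,B.R1,C.R0)
SC: 9 outcomes — {0/0/1, 0/1/0, 0/1/1, 0/2/0, 0/2/1, 1/1/0, 1/1/1, 1/2/0, 1/2/1}
TSO: 10 outcomes — {0/0/0, 0/0/1, 0/1/0, 0/1/1, 0/2/0, 0/2/1, 1/1/0, 1/1/1, 1/2/0, 1/2/1}
PSO: 12 outcomes — {0/0/0, 0/0/1, 0/1/0, 0/1/1, 0/2/0, 0/2/1, 1/0/0, 1/0/1, 1/1/0, 1/1/1, 1/2/0, 1/2/1}
target 1/0/1 ∈ {PSO}

SC:no TSO:no PSO:yes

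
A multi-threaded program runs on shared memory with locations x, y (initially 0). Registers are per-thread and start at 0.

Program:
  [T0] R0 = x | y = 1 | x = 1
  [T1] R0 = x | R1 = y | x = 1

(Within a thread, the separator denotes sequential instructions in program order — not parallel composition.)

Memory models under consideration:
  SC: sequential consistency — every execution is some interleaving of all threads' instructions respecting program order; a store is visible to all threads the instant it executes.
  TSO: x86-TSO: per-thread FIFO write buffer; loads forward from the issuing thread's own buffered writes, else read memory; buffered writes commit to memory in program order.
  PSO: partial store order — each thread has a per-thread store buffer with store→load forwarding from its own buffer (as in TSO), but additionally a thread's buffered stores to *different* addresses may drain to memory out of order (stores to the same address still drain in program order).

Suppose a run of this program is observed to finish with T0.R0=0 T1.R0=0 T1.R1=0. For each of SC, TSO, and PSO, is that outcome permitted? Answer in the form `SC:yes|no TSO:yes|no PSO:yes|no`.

outcome vector order: (T0.R0,T1.R0,T1.R1)
SC: 4 outcomes — {(0,0,0) (0,0,1) (0,1,1) (1,0,0)}
TSO: 4 outcomes — {(0,0,0) (0,0,1) (0,1,1) (1,0,0)}
PSO: 5 outcomes — {(0,0,0) (0,0,1) (0,1,0) (0,1,1) (1,0,0)}
target (0,0,0) ∈ {SC,TSO,PSO}

SC:yes TSO:yes PSO:yes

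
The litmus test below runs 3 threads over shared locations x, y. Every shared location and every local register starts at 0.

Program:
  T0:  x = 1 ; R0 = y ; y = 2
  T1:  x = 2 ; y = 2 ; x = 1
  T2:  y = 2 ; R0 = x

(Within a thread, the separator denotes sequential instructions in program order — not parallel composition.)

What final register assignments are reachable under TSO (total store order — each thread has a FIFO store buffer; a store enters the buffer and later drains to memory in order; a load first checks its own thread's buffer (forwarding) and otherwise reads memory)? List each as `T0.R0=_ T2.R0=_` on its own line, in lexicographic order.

T0.R0=0 T2.R0=0
T0.R0=0 T2.R0=1
T0.R0=0 T2.R0=2
T0.R0=2 T2.R0=0
T0.R0=2 T2.R0=1
T0.R0=2 T2.R0=2

outcome vector order: (T0.R0,T2.R0)
|TSO outcomes| = 6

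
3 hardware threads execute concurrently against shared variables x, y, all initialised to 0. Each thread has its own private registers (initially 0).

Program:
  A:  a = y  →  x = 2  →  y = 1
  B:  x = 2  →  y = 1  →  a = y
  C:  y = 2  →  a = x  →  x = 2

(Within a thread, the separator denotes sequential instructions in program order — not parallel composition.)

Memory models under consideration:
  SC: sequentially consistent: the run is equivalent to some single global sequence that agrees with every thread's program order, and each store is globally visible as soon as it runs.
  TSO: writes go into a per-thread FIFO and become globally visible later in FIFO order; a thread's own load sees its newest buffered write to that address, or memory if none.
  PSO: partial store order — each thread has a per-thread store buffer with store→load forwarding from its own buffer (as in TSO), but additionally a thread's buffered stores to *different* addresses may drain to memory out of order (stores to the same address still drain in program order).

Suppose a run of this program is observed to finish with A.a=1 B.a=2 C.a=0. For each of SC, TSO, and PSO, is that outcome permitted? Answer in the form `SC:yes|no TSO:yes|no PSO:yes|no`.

outcome vector order: (A.a,B.a,C.a)
SC (9): 0/1/0, 0/1/2, 0/2/2, 1/1/0, 1/1/2, 1/2/2, 2/1/0, 2/1/2, 2/2/2
TSO (12): 0/1/0, 0/1/2, 0/2/0, 0/2/2, 1/1/0, 1/1/2, 1/2/0, 1/2/2, 2/1/0, 2/1/2, 2/2/0, 2/2/2
PSO (12): 0/1/0, 0/1/2, 0/2/0, 0/2/2, 1/1/0, 1/1/2, 1/2/0, 1/2/2, 2/1/0, 2/1/2, 2/2/0, 2/2/2
target 1/2/0 ∈ {TSO,PSO}

SC:no TSO:yes PSO:yes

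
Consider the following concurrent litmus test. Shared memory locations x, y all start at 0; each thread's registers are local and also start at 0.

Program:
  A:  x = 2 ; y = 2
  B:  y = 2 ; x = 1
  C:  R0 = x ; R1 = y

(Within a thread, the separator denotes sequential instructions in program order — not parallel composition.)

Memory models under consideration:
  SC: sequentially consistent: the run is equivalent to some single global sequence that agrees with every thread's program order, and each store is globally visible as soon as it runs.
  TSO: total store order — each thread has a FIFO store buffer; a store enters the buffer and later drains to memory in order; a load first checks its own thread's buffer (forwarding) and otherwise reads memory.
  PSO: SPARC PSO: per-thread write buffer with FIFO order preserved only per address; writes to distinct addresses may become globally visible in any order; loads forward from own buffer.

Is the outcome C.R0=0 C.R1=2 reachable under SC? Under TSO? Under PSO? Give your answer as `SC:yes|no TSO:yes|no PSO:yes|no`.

outcome vector order: (C.R0,C.R1)
SC: 5 outcomes — {0/0; 0/2; 1/2; 2/0; 2/2}
TSO: 5 outcomes — {0/0; 0/2; 1/2; 2/0; 2/2}
PSO: 6 outcomes — {0/0; 0/2; 1/0; 1/2; 2/0; 2/2}
target 0/2 ∈ {SC,TSO,PSO}

SC:yes TSO:yes PSO:yes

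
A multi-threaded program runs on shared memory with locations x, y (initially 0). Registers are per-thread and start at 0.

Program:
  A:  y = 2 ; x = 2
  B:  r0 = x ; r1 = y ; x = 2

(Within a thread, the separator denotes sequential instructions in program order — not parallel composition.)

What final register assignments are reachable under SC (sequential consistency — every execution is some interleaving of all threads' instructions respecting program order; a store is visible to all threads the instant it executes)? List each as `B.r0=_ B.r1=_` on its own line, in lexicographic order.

outcome vector order: (B.r0,B.r1)
|SC outcomes| = 3

B.r0=0 B.r1=0
B.r0=0 B.r1=2
B.r0=2 B.r1=2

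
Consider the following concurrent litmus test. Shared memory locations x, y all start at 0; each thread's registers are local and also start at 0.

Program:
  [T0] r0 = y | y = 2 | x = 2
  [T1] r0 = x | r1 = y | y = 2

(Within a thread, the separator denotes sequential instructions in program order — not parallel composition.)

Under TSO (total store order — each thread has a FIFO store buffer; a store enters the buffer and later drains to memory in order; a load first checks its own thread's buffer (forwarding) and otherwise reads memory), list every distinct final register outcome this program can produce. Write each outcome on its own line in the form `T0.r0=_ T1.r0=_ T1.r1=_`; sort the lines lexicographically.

outcome vector order: (T0.r0,T1.r0,T1.r1)
|TSO outcomes| = 4

T0.r0=0 T1.r0=0 T1.r1=0
T0.r0=0 T1.r0=0 T1.r1=2
T0.r0=0 T1.r0=2 T1.r1=2
T0.r0=2 T1.r0=0 T1.r1=0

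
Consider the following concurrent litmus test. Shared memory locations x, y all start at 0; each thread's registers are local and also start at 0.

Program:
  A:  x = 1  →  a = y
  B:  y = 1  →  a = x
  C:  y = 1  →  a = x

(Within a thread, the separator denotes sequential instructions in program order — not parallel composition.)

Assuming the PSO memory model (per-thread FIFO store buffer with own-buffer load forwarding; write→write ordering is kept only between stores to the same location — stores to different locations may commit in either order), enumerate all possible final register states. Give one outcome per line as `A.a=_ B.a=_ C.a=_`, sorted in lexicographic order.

outcome vector order: (A.a,B.a,C.a)
|PSO outcomes| = 8

A.a=0 B.a=0 C.a=0
A.a=0 B.a=0 C.a=1
A.a=0 B.a=1 C.a=0
A.a=0 B.a=1 C.a=1
A.a=1 B.a=0 C.a=0
A.a=1 B.a=0 C.a=1
A.a=1 B.a=1 C.a=0
A.a=1 B.a=1 C.a=1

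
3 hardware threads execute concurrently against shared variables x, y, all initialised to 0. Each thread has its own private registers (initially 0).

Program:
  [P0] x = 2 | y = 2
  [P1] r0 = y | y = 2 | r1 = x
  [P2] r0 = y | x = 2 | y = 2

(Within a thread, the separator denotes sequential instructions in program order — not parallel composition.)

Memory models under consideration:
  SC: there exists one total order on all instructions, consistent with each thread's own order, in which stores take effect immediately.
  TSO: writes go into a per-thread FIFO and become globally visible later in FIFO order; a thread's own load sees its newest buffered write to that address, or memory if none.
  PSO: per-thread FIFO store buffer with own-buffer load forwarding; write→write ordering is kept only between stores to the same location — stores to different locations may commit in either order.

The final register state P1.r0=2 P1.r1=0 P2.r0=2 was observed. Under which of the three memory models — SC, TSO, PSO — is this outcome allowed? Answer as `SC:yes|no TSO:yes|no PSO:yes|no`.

outcome vector order: (P1.r0,P1.r1,P2.r0)
[SC] allowed = {(0,0,0), (0,0,2), (0,2,0), (0,2,2), (2,2,0), (2,2,2)}
[TSO] allowed = {(0,0,0), (0,0,2), (0,2,0), (0,2,2), (2,2,0), (2,2,2)}
[PSO] allowed = {(0,0,0), (0,0,2), (0,2,0), (0,2,2), (2,0,0), (2,0,2), (2,2,0), (2,2,2)}
target (2,0,2) ∈ {PSO}

SC:no TSO:no PSO:yes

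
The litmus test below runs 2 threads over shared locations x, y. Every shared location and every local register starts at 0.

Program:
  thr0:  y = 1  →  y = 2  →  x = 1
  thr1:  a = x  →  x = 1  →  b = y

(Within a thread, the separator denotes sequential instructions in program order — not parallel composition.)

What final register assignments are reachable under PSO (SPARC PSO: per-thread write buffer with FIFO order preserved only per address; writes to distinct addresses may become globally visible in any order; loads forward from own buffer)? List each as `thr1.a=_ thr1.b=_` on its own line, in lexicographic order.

outcome vector order: (thr1.a,thr1.b)
|PSO outcomes| = 6

thr1.a=0 thr1.b=0
thr1.a=0 thr1.b=1
thr1.a=0 thr1.b=2
thr1.a=1 thr1.b=0
thr1.a=1 thr1.b=1
thr1.a=1 thr1.b=2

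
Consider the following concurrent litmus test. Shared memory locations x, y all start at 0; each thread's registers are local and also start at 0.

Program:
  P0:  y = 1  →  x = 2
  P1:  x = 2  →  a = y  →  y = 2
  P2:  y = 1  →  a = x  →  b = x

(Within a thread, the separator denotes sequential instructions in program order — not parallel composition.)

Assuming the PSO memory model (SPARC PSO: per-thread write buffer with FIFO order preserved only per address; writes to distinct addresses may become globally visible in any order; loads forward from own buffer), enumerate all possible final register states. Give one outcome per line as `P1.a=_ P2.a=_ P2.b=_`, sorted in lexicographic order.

P1.a=0 P2.a=0 P2.b=0
P1.a=0 P2.a=0 P2.b=2
P1.a=0 P2.a=2 P2.b=2
P1.a=1 P2.a=0 P2.b=0
P1.a=1 P2.a=0 P2.b=2
P1.a=1 P2.a=2 P2.b=2

outcome vector order: (P1.a,P2.a,P2.b)
|PSO outcomes| = 6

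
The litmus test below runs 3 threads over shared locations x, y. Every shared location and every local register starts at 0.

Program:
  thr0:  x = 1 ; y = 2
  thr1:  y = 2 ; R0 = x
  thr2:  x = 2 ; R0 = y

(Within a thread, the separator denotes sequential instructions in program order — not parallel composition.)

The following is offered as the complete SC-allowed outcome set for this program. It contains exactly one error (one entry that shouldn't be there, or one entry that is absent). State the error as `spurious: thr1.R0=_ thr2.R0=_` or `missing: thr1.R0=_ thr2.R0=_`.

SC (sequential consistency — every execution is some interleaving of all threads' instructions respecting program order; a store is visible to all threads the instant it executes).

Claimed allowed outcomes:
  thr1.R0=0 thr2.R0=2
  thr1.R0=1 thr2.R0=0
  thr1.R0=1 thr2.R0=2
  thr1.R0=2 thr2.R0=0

missing: thr1.R0=2 thr2.R0=2

outcome vector order: (thr1.R0,thr2.R0)
under SC → (0,2); (1,0); (1,2); (2,0); (2,2)
SC∖claimed = {(2,2)}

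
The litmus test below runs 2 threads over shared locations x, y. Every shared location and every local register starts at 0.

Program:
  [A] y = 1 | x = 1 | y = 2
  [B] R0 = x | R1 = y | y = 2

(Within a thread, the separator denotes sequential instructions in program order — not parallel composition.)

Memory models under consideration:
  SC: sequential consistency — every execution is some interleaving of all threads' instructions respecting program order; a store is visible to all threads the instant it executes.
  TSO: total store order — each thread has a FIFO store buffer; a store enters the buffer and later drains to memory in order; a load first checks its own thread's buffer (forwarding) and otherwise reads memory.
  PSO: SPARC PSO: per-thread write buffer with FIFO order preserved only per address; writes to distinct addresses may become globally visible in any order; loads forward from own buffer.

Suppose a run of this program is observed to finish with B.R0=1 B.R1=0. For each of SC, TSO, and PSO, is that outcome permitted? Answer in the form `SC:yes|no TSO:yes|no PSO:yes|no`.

SC:no TSO:no PSO:yes

outcome vector order: (B.R0,B.R1)
SC: 5 outcomes — {0/0, 0/1, 0/2, 1/1, 1/2}
TSO: 5 outcomes — {0/0, 0/1, 0/2, 1/1, 1/2}
PSO: 6 outcomes — {0/0, 0/1, 0/2, 1/0, 1/1, 1/2}
target 1/0 ∈ {PSO}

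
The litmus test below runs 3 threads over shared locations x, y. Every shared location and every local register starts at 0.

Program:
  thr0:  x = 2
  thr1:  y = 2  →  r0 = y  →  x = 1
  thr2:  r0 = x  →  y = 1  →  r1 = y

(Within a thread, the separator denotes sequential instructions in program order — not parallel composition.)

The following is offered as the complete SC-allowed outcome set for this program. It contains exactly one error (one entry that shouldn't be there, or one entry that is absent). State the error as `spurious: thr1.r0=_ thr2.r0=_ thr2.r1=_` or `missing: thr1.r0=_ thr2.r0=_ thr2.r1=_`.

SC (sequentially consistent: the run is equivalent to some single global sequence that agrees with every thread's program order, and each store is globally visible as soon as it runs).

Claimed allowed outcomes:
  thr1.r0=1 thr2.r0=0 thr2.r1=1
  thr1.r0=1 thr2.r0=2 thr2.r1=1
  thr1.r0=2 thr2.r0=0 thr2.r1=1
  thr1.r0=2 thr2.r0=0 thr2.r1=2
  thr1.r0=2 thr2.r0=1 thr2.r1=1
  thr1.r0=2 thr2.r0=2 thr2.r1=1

outcome vector order: (thr1.r0,thr2.r0,thr2.r1)
[SC] allowed = {<1 0 1> <1 2 1> <2 0 1> <2 0 2> <2 1 1> <2 2 1> <2 2 2>}
SC∖claimed = {<2 2 2>}

missing: thr1.r0=2 thr2.r0=2 thr2.r1=2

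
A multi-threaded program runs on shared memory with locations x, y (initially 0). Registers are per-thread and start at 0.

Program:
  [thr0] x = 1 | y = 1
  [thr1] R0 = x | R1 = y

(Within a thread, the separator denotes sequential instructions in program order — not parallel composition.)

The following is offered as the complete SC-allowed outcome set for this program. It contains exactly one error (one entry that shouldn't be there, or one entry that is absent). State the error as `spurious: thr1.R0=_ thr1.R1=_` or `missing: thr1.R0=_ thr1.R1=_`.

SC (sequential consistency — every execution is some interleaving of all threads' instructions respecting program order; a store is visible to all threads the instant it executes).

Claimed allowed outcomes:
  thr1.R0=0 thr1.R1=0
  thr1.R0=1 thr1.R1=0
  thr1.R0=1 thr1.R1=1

missing: thr1.R0=0 thr1.R1=1

outcome vector order: (thr1.R0,thr1.R1)
[SC] allowed = {<0 0>, <0 1>, <1 0>, <1 1>}
SC∖claimed = {<0 1>}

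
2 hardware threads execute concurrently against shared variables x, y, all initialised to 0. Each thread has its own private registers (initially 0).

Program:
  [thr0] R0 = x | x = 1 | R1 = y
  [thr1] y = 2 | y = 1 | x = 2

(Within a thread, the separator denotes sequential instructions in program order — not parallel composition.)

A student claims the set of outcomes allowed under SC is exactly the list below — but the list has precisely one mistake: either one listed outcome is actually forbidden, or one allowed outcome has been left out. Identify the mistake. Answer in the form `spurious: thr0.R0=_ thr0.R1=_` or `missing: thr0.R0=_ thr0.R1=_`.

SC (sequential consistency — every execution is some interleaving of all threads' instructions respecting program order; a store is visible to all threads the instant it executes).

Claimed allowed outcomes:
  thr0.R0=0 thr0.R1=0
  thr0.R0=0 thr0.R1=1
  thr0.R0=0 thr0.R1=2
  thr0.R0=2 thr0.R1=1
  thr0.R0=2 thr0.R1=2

outcome vector order: (thr0.R0,thr0.R1)
under SC → 00 01 02 21
claimed∖SC = {22}

spurious: thr0.R0=2 thr0.R1=2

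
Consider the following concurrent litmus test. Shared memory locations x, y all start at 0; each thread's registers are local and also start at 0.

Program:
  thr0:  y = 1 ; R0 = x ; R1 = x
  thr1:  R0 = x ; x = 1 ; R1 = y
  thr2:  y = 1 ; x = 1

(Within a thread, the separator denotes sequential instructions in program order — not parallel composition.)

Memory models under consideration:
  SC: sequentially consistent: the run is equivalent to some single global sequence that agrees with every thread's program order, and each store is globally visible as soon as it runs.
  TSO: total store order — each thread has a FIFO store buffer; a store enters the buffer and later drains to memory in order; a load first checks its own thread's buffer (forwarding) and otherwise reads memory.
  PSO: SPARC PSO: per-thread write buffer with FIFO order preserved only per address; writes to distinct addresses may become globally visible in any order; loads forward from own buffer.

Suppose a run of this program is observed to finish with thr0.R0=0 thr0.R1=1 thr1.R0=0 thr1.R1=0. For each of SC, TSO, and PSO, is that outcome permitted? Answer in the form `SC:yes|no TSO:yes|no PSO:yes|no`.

SC:no TSO:yes PSO:yes

outcome vector order: (thr0.R0,thr0.R1,thr1.R0,thr1.R1)
SC: 7 outcomes — {<0 0 0 1>; <0 0 1 1>; <0 1 0 1>; <0 1 1 1>; <1 1 0 0>; <1 1 0 1>; <1 1 1 1>}
TSO: 9 outcomes — {<0 0 0 0>; <0 0 0 1>; <0 0 1 1>; <0 1 0 0>; <0 1 0 1>; <0 1 1 1>; <1 1 0 0>; <1 1 0 1>; <1 1 1 1>}
PSO: 12 outcomes — {<0 0 0 0>; <0 0 0 1>; <0 0 1 0>; <0 0 1 1>; <0 1 0 0>; <0 1 0 1>; <0 1 1 0>; <0 1 1 1>; <1 1 0 0>; <1 1 0 1>; <1 1 1 0>; <1 1 1 1>}
target <0 1 0 0> ∈ {TSO,PSO}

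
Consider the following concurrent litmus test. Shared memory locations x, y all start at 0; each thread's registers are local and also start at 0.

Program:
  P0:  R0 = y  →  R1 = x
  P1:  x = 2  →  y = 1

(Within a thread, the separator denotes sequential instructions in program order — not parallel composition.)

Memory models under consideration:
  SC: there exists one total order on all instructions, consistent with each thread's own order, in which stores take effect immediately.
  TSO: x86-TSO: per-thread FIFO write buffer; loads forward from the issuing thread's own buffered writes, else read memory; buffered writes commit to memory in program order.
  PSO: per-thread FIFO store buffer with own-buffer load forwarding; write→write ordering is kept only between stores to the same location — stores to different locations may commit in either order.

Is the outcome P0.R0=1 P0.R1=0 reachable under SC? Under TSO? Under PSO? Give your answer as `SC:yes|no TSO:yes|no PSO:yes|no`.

SC:no TSO:no PSO:yes

outcome vector order: (P0.R0,P0.R1)
[SC] allowed = {(0,0); (0,2); (1,2)}
[TSO] allowed = {(0,0); (0,2); (1,2)}
[PSO] allowed = {(0,0); (0,2); (1,0); (1,2)}
target (1,0) ∈ {PSO}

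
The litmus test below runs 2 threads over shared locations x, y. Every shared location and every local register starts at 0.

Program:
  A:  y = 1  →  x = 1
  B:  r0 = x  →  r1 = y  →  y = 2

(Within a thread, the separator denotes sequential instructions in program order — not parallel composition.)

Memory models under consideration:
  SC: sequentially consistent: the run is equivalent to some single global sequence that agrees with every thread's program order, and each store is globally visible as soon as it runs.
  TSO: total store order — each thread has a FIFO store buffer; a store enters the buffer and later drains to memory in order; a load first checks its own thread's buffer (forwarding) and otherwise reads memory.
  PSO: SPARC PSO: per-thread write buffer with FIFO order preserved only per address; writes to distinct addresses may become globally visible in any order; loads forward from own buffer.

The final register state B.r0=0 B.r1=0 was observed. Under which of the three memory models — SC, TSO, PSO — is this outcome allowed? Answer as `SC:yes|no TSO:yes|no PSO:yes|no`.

outcome vector order: (B.r0,B.r1)
[SC] allowed = {<0 0>, <0 1>, <1 1>}
[TSO] allowed = {<0 0>, <0 1>, <1 1>}
[PSO] allowed = {<0 0>, <0 1>, <1 0>, <1 1>}
target <0 0> ∈ {SC,TSO,PSO}

SC:yes TSO:yes PSO:yes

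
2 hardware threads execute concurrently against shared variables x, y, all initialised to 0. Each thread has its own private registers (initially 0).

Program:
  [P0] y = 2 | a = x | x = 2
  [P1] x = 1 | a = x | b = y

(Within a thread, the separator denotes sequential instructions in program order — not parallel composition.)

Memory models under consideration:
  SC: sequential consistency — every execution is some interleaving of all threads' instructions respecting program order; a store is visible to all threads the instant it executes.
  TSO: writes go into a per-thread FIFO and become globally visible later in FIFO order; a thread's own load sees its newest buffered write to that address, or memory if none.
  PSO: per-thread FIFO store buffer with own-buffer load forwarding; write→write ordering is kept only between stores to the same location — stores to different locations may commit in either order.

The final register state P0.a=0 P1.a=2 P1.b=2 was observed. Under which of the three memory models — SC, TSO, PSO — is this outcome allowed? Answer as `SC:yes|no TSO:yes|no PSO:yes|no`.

outcome vector order: (P0.a,P1.a,P1.b)
SC: 5 outcomes — {(0,1,2); (0,2,2); (1,1,0); (1,1,2); (1,2,2)}
TSO: 6 outcomes — {(0,1,0); (0,1,2); (0,2,2); (1,1,0); (1,1,2); (1,2,2)}
PSO: 8 outcomes — {(0,1,0); (0,1,2); (0,2,0); (0,2,2); (1,1,0); (1,1,2); (1,2,0); (1,2,2)}
target (0,2,2) ∈ {SC,TSO,PSO}

SC:yes TSO:yes PSO:yes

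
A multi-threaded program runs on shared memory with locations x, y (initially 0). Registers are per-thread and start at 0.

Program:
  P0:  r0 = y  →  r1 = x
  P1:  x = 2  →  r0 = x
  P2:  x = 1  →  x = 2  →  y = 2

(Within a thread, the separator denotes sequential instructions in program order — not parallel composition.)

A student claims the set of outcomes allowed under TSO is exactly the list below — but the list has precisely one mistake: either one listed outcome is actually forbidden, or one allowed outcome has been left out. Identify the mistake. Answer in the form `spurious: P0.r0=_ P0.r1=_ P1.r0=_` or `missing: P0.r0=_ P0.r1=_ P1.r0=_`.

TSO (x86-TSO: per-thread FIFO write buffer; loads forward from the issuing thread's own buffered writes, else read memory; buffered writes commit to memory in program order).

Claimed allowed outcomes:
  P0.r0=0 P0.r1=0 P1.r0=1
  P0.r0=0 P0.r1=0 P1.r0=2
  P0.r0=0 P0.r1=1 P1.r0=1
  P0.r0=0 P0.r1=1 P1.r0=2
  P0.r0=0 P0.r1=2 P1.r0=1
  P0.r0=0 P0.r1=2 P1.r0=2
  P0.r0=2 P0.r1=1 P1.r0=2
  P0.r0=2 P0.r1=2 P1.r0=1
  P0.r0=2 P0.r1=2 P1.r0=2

spurious: P0.r0=2 P0.r1=1 P1.r0=2

outcome vector order: (P0.r0,P0.r1,P1.r0)
TSO (8): <0 0 1>, <0 0 2>, <0 1 1>, <0 1 2>, <0 2 1>, <0 2 2>, <2 2 1>, <2 2 2>
claimed∖TSO = {<2 1 2>}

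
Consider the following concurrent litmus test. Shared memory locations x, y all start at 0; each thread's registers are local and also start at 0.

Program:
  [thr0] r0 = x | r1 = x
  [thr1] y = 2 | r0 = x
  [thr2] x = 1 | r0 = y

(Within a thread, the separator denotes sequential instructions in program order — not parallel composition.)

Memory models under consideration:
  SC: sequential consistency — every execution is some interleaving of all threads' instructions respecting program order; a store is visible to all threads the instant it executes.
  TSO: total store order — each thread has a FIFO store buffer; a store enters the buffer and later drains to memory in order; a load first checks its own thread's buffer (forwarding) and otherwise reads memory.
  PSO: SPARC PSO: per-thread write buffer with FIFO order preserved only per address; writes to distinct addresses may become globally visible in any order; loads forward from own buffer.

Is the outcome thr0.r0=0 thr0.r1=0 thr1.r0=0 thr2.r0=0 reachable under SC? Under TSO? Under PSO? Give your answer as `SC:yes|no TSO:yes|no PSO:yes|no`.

SC:no TSO:yes PSO:yes

outcome vector order: (thr0.r0,thr0.r1,thr1.r0,thr2.r0)
SC (9): <0 0 0 2> <0 0 1 0> <0 0 1 2> <0 1 0 2> <0 1 1 0> <0 1 1 2> <1 1 0 2> <1 1 1 0> <1 1 1 2>
TSO (12): <0 0 0 0> <0 0 0 2> <0 0 1 0> <0 0 1 2> <0 1 0 0> <0 1 0 2> <0 1 1 0> <0 1 1 2> <1 1 0 0> <1 1 0 2> <1 1 1 0> <1 1 1 2>
PSO (12): <0 0 0 0> <0 0 0 2> <0 0 1 0> <0 0 1 2> <0 1 0 0> <0 1 0 2> <0 1 1 0> <0 1 1 2> <1 1 0 0> <1 1 0 2> <1 1 1 0> <1 1 1 2>
target <0 0 0 0> ∈ {TSO,PSO}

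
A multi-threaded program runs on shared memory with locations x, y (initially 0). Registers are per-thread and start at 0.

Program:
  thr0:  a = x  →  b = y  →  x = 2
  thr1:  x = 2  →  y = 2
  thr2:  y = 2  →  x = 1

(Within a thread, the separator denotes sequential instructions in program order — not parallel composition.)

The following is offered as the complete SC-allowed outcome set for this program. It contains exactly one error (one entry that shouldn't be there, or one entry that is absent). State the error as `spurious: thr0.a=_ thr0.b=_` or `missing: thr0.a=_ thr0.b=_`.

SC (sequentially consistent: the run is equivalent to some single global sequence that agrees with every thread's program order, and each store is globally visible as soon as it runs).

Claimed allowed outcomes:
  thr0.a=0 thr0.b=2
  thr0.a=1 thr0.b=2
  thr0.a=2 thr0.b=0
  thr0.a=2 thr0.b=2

missing: thr0.a=0 thr0.b=0

outcome vector order: (thr0.a,thr0.b)
[SC] allowed = {00, 02, 12, 20, 22}
SC∖claimed = {00}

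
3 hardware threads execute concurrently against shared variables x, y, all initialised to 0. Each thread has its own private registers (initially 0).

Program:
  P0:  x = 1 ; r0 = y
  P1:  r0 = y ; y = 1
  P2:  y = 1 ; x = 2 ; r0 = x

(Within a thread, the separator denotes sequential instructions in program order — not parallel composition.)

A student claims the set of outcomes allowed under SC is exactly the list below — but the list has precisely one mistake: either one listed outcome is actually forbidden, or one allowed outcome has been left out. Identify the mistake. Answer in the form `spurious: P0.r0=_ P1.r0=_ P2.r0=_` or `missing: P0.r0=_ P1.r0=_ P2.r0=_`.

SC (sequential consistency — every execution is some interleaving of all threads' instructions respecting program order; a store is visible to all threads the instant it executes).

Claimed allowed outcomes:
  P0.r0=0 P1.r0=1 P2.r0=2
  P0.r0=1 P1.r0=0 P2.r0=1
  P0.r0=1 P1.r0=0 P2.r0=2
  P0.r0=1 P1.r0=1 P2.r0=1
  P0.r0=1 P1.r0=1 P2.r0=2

outcome vector order: (P0.r0,P1.r0,P2.r0)
SC (6): 002; 012; 101; 102; 111; 112
SC∖claimed = {002}

missing: P0.r0=0 P1.r0=0 P2.r0=2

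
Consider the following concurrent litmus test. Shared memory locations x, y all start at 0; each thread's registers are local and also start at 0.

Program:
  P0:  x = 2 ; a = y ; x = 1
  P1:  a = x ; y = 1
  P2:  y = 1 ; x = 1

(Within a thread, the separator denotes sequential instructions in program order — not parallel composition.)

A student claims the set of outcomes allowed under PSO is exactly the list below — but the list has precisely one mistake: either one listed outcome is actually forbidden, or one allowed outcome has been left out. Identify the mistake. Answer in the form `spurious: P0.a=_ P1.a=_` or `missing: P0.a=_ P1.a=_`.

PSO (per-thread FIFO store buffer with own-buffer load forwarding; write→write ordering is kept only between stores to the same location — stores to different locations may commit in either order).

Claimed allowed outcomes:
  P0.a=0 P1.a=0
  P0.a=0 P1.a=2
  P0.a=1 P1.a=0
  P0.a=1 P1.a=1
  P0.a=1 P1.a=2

outcome vector order: (P0.a,P1.a)
PSO: 6 outcomes — {(0,0), (0,1), (0,2), (1,0), (1,1), (1,2)}
PSO∖claimed = {(0,1)}

missing: P0.a=0 P1.a=1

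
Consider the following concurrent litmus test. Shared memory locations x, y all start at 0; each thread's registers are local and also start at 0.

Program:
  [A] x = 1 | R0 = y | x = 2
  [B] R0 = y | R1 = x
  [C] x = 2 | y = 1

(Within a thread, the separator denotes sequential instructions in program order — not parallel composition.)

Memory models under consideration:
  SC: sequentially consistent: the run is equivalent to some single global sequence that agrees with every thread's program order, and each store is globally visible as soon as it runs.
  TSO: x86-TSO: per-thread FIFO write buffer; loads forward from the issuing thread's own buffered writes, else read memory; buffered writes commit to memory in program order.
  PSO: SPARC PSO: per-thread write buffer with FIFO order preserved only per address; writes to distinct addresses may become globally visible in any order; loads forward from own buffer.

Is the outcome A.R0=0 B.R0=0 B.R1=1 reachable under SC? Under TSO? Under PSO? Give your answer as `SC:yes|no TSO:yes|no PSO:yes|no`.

outcome vector order: (A.R0,B.R0,B.R1)
under SC → <0 0 0>; <0 0 1>; <0 0 2>; <0 1 1>; <0 1 2>; <1 0 0>; <1 0 1>; <1 0 2>; <1 1 1>; <1 1 2>
under TSO → <0 0 0>; <0 0 1>; <0 0 2>; <0 1 1>; <0 1 2>; <1 0 0>; <1 0 1>; <1 0 2>; <1 1 1>; <1 1 2>
under PSO → <0 0 0>; <0 0 1>; <0 0 2>; <0 1 0>; <0 1 1>; <0 1 2>; <1 0 0>; <1 0 1>; <1 0 2>; <1 1 0>; <1 1 1>; <1 1 2>
target <0 0 1> ∈ {SC,TSO,PSO}

SC:yes TSO:yes PSO:yes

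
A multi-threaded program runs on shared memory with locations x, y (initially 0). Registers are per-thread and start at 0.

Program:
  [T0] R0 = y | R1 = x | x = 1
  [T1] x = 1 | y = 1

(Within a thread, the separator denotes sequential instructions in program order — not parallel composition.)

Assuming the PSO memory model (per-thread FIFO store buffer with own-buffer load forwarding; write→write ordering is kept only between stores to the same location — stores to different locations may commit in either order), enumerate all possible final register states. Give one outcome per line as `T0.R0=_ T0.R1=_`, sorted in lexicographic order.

T0.R0=0 T0.R1=0
T0.R0=0 T0.R1=1
T0.R0=1 T0.R1=0
T0.R0=1 T0.R1=1

outcome vector order: (T0.R0,T0.R1)
|PSO outcomes| = 4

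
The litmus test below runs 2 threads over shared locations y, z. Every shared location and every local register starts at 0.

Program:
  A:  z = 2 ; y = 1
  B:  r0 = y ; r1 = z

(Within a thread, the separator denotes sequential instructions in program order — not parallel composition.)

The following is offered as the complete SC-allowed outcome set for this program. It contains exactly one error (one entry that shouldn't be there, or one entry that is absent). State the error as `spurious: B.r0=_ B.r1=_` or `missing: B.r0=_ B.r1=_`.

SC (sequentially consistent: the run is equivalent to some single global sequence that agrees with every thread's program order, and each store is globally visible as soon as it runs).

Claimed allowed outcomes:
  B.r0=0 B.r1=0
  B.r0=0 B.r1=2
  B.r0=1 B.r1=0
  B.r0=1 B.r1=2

outcome vector order: (B.r0,B.r1)
[SC] allowed = {(0,0); (0,2); (1,2)}
claimed∖SC = {(1,0)}

spurious: B.r0=1 B.r1=0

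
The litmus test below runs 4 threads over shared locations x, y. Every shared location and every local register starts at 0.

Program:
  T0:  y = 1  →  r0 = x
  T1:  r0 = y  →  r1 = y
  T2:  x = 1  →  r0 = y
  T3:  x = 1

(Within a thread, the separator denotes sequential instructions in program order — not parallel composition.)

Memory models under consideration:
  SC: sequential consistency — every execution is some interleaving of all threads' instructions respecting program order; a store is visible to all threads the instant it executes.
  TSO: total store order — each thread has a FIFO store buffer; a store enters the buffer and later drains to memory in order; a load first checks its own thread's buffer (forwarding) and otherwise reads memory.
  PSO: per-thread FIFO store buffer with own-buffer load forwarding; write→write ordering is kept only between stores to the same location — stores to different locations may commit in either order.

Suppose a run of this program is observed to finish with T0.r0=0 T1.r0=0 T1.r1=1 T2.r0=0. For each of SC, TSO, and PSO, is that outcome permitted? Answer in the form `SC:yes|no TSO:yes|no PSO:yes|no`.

SC:no TSO:yes PSO:yes

outcome vector order: (T0.r0,T1.r0,T1.r1,T2.r0)
SC: 9 outcomes — {0/0/0/1; 0/0/1/1; 0/1/1/1; 1/0/0/0; 1/0/0/1; 1/0/1/0; 1/0/1/1; 1/1/1/0; 1/1/1/1}
TSO: 12 outcomes — {0/0/0/0; 0/0/0/1; 0/0/1/0; 0/0/1/1; 0/1/1/0; 0/1/1/1; 1/0/0/0; 1/0/0/1; 1/0/1/0; 1/0/1/1; 1/1/1/0; 1/1/1/1}
PSO: 12 outcomes — {0/0/0/0; 0/0/0/1; 0/0/1/0; 0/0/1/1; 0/1/1/0; 0/1/1/1; 1/0/0/0; 1/0/0/1; 1/0/1/0; 1/0/1/1; 1/1/1/0; 1/1/1/1}
target 0/0/1/0 ∈ {TSO,PSO}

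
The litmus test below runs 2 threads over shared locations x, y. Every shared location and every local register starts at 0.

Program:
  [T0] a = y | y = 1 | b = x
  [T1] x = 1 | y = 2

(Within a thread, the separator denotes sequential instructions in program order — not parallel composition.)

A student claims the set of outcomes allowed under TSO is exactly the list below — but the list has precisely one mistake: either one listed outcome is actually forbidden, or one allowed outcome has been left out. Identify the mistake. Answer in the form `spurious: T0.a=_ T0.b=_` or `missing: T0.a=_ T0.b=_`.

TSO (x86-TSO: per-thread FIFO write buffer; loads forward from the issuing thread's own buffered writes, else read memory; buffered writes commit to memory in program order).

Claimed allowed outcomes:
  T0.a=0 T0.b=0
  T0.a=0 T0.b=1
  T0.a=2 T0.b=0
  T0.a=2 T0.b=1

spurious: T0.a=2 T0.b=0

outcome vector order: (T0.a,T0.b)
TSO (3): 0/0; 0/1; 2/1
claimed∖TSO = {2/0}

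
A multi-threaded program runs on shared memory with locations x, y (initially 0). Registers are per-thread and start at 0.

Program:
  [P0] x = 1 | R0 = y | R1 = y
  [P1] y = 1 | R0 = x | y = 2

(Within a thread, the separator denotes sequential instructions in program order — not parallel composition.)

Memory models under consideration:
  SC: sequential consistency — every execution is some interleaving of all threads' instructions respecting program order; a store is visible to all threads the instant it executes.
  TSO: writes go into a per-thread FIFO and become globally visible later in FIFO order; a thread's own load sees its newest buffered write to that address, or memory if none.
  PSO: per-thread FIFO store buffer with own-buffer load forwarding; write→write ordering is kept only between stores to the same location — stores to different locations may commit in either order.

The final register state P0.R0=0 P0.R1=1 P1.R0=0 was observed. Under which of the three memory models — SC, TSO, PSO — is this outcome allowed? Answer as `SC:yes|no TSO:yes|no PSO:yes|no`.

outcome vector order: (P0.R0,P0.R1,P1.R0)
[SC] allowed = {<0 0 1> <0 1 1> <0 2 1> <1 1 0> <1 1 1> <1 2 0> <1 2 1> <2 2 0> <2 2 1>}
[TSO] allowed = {<0 0 0> <0 0 1> <0 1 0> <0 1 1> <0 2 0> <0 2 1> <1 1 0> <1 1 1> <1 2 0> <1 2 1> <2 2 0> <2 2 1>}
[PSO] allowed = {<0 0 0> <0 0 1> <0 1 0> <0 1 1> <0 2 0> <0 2 1> <1 1 0> <1 1 1> <1 2 0> <1 2 1> <2 2 0> <2 2 1>}
target <0 1 0> ∈ {TSO,PSO}

SC:no TSO:yes PSO:yes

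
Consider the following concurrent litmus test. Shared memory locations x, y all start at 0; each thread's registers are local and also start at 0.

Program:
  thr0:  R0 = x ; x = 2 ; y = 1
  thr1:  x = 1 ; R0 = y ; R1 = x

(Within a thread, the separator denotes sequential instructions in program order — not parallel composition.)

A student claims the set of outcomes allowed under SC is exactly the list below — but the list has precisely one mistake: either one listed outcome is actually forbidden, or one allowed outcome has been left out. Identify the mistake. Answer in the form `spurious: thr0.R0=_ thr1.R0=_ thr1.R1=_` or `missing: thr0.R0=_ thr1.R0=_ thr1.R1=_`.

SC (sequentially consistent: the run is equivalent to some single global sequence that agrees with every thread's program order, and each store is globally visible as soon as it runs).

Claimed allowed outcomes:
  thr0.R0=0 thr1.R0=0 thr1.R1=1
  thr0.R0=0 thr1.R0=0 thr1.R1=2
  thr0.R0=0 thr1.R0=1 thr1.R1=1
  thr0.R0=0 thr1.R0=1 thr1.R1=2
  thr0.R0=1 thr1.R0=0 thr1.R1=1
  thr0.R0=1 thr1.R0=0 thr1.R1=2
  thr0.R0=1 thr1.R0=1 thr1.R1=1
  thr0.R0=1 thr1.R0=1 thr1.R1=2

outcome vector order: (thr0.R0,thr1.R0,thr1.R1)
SC (7): 0/0/1; 0/0/2; 0/1/1; 0/1/2; 1/0/1; 1/0/2; 1/1/2
claimed∖SC = {1/1/1}

spurious: thr0.R0=1 thr1.R0=1 thr1.R1=1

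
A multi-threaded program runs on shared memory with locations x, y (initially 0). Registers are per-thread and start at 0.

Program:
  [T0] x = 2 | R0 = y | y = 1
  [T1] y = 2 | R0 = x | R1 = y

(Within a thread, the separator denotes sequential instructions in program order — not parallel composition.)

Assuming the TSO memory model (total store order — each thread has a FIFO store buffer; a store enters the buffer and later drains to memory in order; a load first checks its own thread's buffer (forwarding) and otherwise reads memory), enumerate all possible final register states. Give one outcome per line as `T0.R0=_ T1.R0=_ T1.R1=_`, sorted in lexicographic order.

outcome vector order: (T0.R0,T1.R0,T1.R1)
|TSO outcomes| = 8

T0.R0=0 T1.R0=0 T1.R1=1
T0.R0=0 T1.R0=0 T1.R1=2
T0.R0=0 T1.R0=2 T1.R1=1
T0.R0=0 T1.R0=2 T1.R1=2
T0.R0=2 T1.R0=0 T1.R1=1
T0.R0=2 T1.R0=0 T1.R1=2
T0.R0=2 T1.R0=2 T1.R1=1
T0.R0=2 T1.R0=2 T1.R1=2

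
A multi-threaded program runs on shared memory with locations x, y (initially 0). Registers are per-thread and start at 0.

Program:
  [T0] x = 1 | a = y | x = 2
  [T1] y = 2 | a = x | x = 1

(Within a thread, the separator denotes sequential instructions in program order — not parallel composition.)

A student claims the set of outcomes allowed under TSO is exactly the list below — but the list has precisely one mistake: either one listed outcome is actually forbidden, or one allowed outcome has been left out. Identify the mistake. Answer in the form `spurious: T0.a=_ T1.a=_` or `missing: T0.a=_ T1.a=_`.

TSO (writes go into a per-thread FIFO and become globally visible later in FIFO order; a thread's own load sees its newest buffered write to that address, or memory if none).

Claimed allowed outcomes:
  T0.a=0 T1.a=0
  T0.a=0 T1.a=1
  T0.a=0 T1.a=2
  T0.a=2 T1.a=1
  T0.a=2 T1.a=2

outcome vector order: (T0.a,T1.a)
under TSO → 00, 01, 02, 20, 21, 22
TSO∖claimed = {20}

missing: T0.a=2 T1.a=0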